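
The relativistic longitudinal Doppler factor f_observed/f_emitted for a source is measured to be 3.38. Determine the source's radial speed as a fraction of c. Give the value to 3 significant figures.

f_obs/f_src = √((1+β)/(1−β)) = 3.38  ⇒  (1+β)/(1−β) = 11.424
β = |1 − D²|/(1 + D²) = |1 − 11.424|/(1 + 11.424) = 0.839

β ≈ 0.839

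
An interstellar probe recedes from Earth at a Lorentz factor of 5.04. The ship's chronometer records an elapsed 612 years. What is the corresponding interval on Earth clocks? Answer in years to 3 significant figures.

Δt ≈ 3080 years

γ = 5.04 (given)
Time dilation: Δt = γτ₀ = 5.04 × 612 years = 3080 years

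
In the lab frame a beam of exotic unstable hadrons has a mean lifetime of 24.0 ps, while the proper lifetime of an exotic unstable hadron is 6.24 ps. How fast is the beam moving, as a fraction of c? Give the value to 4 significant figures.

β ≈ 0.9656

γ = Δt/τ₀ = 24.0/6.24 = 3.84615
β = √(1 − 1/γ²) = √(1 − 1/3.84615²) = 0.9656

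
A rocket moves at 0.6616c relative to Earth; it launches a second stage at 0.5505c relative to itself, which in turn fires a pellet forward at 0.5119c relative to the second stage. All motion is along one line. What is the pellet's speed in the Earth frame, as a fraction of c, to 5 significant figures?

Compose boost 2: (0.5505 + 0.6616)/(1 + 0.5505×0.6616) = 1.2121/1.364211 = 0.8884991
Compose boost 3: (0.5119 + 0.8884991)/(1 + 0.5119×0.8884991) = 1.400399/1.454823 = 0.96259

u ≈ 0.96259c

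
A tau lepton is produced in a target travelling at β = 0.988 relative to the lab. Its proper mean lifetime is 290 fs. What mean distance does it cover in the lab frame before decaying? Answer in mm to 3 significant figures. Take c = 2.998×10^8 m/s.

γ = 1/√(1 − 0.988²) = 6.4744
Dilated lifetime: Δt = γτ₀ = 6.4744 × 290 fs = 1877.6 fs
d = vΔt = 0.988c × 1877.6 fs = 2.9620×10^8 m/s × 1.8776×10^-12 s = 0.556 mm

d ≈ 0.556 mm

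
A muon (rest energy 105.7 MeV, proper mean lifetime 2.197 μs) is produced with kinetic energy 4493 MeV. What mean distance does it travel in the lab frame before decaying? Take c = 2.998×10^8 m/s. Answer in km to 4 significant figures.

γ = 1 + K/(m₀c²) = 1 + 4493/105.7 = 43.5071
β = √(1 − 1/γ²) = 0.999736
Dilated lifetime: γτ₀ = 43.5071 × 2.197 μs = 95.5851 μs
d = βc·γτ₀ = 0.999736 × (2.998×10^8 m/s) × 9.55851×10^-5 s = 28.65 km

d ≈ 28.65 km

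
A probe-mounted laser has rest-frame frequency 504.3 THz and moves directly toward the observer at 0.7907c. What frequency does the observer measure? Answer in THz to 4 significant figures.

f_obs ≈ 1475 THz

Relativistic Doppler: f_obs = f_src √((1+β)/(1−β))
= 504.3 × √(1.79070/0.209300) = 504.3 × 2.92501 = 1475 THz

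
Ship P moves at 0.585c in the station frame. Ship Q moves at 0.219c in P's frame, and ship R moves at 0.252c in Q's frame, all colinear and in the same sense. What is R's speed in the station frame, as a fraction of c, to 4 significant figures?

Compose boost 2: (0.219 + 0.585)/(1 + 0.219×0.585) = 0.8040/1.12811 = 0.712693
Compose boost 3: (0.252 + 0.712693)/(1 + 0.252×0.712693) = 0.964693/1.17960 = 0.8178

u ≈ 0.8178c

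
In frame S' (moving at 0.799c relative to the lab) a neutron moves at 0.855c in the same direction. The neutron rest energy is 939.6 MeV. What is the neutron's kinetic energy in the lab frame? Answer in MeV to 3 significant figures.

K ≈ 4130 MeV

u_lab = (0.855 + 0.799)/(1 + 0.855×0.799) = 0.982684
γ = 1/√(1 − 0.982684²) = 5.3970
K = (γ − 1)m₀c² = (5.3970 − 1) × 939.6 = 4.3970 × 939.6 = 4130 MeV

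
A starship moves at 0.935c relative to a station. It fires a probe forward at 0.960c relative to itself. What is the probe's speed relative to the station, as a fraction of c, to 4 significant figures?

Relativistic velocity addition: u = (u' + v)/(1 + u'v/c²)
= (0.960 + 0.935)/(1 + 0.960×0.935) = 1.895/1.89760 = 0.9986

u ≈ 0.9986c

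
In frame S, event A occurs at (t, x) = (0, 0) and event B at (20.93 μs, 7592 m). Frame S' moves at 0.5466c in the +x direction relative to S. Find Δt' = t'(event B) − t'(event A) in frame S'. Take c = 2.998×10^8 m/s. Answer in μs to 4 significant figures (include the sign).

γ = 1/√(1 − 0.5466²) = 1.19418
Δt' = γ(Δt − vΔx/c²) = 1.19418 × (20.93 μs − 0.5466×7592 m / (2.998×10^8 m/s))
= 1.19418 × (7.08815 μs) = 8.465 μs

Δt' ≈ 8.465 μs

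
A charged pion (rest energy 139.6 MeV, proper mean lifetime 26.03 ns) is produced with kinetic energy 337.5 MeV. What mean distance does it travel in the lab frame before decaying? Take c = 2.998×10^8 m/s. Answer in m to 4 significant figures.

d ≈ 25.50 m

γ = 1 + K/(m₀c²) = 1 + 337.5/139.6 = 3.41762
β = √(1 − 1/γ²) = 0.956235
Dilated lifetime: γτ₀ = 3.41762 × 26.03 ns = 88.9607 ns
d = βc·γτ₀ = 0.956235 × (2.998×10^8 m/s) × 8.89607×10^-8 s = 25.50 m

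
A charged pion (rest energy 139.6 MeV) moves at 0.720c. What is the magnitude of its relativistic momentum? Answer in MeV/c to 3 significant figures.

γ = 1/√(1 − 0.720²) = 1.4410
p = γβm₀c = 1.4410 × 0.720 × 139.6 MeV/c = 145 MeV/c

p ≈ 145 MeV/c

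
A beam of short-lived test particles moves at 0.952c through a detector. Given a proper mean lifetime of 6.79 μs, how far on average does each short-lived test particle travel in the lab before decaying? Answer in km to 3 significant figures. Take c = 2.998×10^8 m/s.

γ = 1/√(1 − 0.952²) = 3.2669
Dilated lifetime: Δt = γτ₀ = 3.2669 × 6.79 μs = 22.182 μs
d = vΔt = 0.952c × 22.182 μs = 2.8541×10^8 m/s × 2.2182×10^-5 s = 6.33 km

d ≈ 6.33 km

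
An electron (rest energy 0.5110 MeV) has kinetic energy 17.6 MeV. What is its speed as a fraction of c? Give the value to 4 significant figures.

γ = 1 + K/(m₀c²) = 1 + 17.6/0.5110 = 35.4423
β = √(1 − 1/γ²) = 0.9996

β ≈ 0.9996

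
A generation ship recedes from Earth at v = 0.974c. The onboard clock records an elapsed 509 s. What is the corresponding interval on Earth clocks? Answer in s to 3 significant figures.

γ = 1/√(1 − 0.974²) = 4.4141
Time dilation: Δt = γτ₀ = 4.4141 × 509 s = 2250 s

Δt ≈ 2250 s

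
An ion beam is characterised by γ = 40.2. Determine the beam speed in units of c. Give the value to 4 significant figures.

β = √(1 − 1/γ²) = √(1 − 1/40.2²) = √(0.999381) = 0.9997

β ≈ 0.9997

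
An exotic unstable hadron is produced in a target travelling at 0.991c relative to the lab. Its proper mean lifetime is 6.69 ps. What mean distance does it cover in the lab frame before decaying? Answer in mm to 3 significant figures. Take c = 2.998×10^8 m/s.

d ≈ 14.8 mm

γ = 1/√(1 − 0.991²) = 7.4704
Dilated lifetime: Δt = γτ₀ = 7.4704 × 6.69 ps = 49.977 ps
d = vΔt = 0.991c × 49.977 ps = 2.9710×10^8 m/s × 4.9977×10^-11 s = 14.8 mm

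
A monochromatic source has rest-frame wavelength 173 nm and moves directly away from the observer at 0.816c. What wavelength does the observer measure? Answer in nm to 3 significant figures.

λ_obs ≈ 543 nm

Relativistic Doppler: λ_obs = λ_src √((1+β)/(1−β))
= 173 × √(1.8160/0.18400) = 173 × 3.1416 = 543 nm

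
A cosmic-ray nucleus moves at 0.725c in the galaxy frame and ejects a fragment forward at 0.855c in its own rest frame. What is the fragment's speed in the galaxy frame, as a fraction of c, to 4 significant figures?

Compose boost 2: (0.855 + 0.725)/(1 + 0.855×0.725) = 1.580/1.61987 = 0.9754

u ≈ 0.9754c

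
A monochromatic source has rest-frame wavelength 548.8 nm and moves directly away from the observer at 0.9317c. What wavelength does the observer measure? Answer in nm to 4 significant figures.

λ_obs ≈ 2919 nm

Relativistic Doppler: λ_obs = λ_src √((1+β)/(1−β))
= 548.8 × √(1.93170/0.0683000) = 548.8 × 5.31814 = 2919 nm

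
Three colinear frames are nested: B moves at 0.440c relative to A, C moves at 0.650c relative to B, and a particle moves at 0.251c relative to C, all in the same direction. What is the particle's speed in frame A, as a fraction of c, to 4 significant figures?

u ≈ 0.9059c

Compose boost 2: (0.650 + 0.440)/(1 + 0.650×0.440) = 1.090/1.28600 = 0.847589
Compose boost 3: (0.251 + 0.847589)/(1 + 0.251×0.847589) = 1.09859/1.21274 = 0.9059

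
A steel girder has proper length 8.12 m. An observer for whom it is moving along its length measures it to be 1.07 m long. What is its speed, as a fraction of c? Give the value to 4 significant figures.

γ = L₀/L = 8.12/1.07 = 7.58879
β = √(1 − 1/γ²) = 0.9913

β ≈ 0.9913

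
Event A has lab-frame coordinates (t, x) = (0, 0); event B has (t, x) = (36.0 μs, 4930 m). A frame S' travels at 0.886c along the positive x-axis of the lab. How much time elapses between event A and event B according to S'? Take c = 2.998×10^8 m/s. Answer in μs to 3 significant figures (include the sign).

Δt' ≈ 46.2 μs

γ = 1/√(1 − 0.886²) = 2.1566
Δt' = γ(Δt − vΔx/c²) = 2.1566 × (36.0 μs − 0.886×4930 m / (2.998×10^8 m/s))
= 2.1566 × (21.430 μs) = 46.2 μs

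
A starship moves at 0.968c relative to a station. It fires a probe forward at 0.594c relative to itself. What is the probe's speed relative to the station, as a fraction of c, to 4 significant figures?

u ≈ 0.9918c

Relativistic velocity addition: u = (u' + v)/(1 + u'v/c²)
= (0.594 + 0.968)/(1 + 0.594×0.968) = 1.562/1.57499 = 0.9918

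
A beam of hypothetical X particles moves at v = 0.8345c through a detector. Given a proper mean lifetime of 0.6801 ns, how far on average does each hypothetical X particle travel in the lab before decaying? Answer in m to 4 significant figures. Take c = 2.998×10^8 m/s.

γ = 1/√(1 − 0.8345²) = 1.81486
Dilated lifetime: Δt = γτ₀ = 1.81486 × 0.6801 ns = 1.23428 ns
d = vΔt = 0.8345c × 1.23428 ns = 2.50183×10^8 m/s × 1.23428×10^-9 s = 0.3088 m

d ≈ 0.3088 m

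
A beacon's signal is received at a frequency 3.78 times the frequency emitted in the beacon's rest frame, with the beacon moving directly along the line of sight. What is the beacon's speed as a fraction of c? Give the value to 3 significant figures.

β ≈ 0.869

f_obs/f_src = √((1+β)/(1−β)) = 3.78  ⇒  (1+β)/(1−β) = 14.288
β = |1 − D²|/(1 + D²) = |1 − 14.288|/(1 + 14.288) = 0.869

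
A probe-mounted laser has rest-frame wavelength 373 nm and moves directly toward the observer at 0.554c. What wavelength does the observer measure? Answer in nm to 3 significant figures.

λ_obs ≈ 200 nm

Relativistic Doppler: λ_obs = λ_src √((1−β)/(1+β))
= 373 × √(0.44600/1.5540) = 373 × 0.53573 = 200 nm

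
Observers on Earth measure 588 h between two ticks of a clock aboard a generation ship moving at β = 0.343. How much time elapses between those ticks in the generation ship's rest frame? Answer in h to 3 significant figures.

τ₀ ≈ 552 h

γ = 1/√(1 − 0.343²) = 1.0646
Proper time: τ₀ = Δt/γ = 588/1.0646 = 552 h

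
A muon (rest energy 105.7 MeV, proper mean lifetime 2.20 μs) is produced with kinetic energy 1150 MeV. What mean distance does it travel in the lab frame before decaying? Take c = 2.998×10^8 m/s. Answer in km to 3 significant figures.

d ≈ 7.81 km

γ = 1 + K/(m₀c²) = 1 + 1150/105.7 = 11.880
β = √(1 − 1/γ²) = 0.99645
Dilated lifetime: γτ₀ = 11.880 × 2.20 μs = 26.136 μs
d = βc·γτ₀ = 0.99645 × (2.998×10^8 m/s) × 2.6136×10^-5 s = 7.81 km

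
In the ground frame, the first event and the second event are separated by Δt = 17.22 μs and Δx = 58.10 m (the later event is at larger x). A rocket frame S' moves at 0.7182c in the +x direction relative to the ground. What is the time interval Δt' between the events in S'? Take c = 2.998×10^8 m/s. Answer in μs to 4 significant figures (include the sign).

γ = 1/√(1 − 0.7182²) = 1.43712
Δt' = γ(Δt − vΔx/c²) = 1.43712 × (17.22 μs − 0.7182×58.10 m / (2.998×10^8 m/s))
= 1.43712 × (17.0808 μs) = 24.55 μs

Δt' ≈ 24.55 μs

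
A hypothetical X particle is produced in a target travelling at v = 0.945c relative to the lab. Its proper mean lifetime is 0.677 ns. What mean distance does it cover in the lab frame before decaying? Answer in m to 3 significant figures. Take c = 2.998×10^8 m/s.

γ = 1/√(1 − 0.945²) = 3.0574
Dilated lifetime: Δt = γτ₀ = 3.0574 × 0.677 ns = 2.0699 ns
d = vΔt = 0.945c × 2.0699 ns = 2.8331×10^8 m/s × 2.0699×10^-9 s = 0.586 m

d ≈ 0.586 m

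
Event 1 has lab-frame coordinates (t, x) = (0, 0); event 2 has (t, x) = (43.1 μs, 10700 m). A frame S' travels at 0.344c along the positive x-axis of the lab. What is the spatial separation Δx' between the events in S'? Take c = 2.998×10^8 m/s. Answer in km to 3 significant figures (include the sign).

γ = 1/√(1 − 0.344²) = 1.0650
Δx' = γ(Δx − vΔt) = 1.0650 × (10700 m − 0.344×(2.998×10^8 m/s)×43.1×10^-6 s)
= 1.0650 × (6255.0 m) = 6.66 km

Δx' ≈ 6.66 km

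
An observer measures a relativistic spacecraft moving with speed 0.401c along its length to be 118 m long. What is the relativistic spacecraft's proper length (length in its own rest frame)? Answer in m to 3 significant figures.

L₀ ≈ 129 m

γ = 1/√(1 − 0.401²) = 1.0916
L₀ = γL = 1.0916 × 118 = 129 m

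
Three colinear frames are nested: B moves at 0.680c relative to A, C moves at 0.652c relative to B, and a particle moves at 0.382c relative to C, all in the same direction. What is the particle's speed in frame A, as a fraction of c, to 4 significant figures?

u ≈ 0.9647c

Compose boost 2: (0.652 + 0.680)/(1 + 0.652×0.680) = 1.332/1.44336 = 0.922847
Compose boost 3: (0.382 + 0.922847)/(1 + 0.382×0.922847) = 1.30485/1.35253 = 0.9647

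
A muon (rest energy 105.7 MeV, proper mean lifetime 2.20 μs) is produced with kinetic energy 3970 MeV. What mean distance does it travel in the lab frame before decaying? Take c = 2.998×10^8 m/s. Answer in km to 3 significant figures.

d ≈ 25.4 km

γ = 1 + K/(m₀c²) = 1 + 3970/105.7 = 38.559
β = √(1 − 1/γ²) = 0.99966
Dilated lifetime: γτ₀ = 38.559 × 2.20 μs = 84.830 μs
d = βc·γτ₀ = 0.99966 × (2.998×10^8 m/s) × 8.4830×10^-5 s = 25.4 km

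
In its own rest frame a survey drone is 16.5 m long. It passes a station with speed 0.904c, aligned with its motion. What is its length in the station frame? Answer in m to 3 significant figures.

γ = 1/√(1 − 0.904²) = 2.3390
Length contraction: L = L₀/γ = 16.5/2.3390 = 7.05 m

L ≈ 7.05 m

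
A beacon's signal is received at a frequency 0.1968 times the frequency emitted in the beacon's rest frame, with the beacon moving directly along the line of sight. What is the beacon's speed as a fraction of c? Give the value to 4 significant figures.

β ≈ 0.9254

f_obs/f_src = √((1−β)/(1+β)) = 0.1968  ⇒  (1−β)/(1+β) = 0.0387302
β = |1 − D²|/(1 + D²) = |1 − 0.0387302|/(1 + 0.0387302) = 0.9254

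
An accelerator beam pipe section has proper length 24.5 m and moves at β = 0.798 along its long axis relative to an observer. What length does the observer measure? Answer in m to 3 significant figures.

L ≈ 14.8 m

γ = 1/√(1 − 0.798²) = 1.6593
Length contraction: L = L₀/γ = 24.5/1.6593 = 14.8 m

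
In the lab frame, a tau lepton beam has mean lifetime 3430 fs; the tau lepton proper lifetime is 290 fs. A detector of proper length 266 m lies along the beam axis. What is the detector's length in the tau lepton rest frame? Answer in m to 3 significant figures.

Time dilation ⇒ γ = Δt/τ₀ = 3430/290 = 11.828
Length contraction: L = L₀/γ = 266/11.828 = 22.5 m

L ≈ 22.5 m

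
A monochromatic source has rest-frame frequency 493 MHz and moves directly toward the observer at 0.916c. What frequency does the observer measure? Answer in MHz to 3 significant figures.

f_obs ≈ 2350 MHz

Relativistic Doppler: f_obs = f_src √((1+β)/(1−β))
= 493 × √(1.9160/0.084000) = 493 × 4.7759 = 2350 MHz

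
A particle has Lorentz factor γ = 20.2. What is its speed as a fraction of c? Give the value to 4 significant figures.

β = √(1 − 1/γ²) = √(1 − 1/20.2²) = √(0.997549) = 0.9988

β ≈ 0.9988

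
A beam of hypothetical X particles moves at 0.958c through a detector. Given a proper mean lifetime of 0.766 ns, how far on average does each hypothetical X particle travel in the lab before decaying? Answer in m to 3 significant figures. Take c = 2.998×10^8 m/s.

γ = 1/√(1 − 0.958²) = 3.4871
Dilated lifetime: Δt = γτ₀ = 3.4871 × 0.766 ns = 2.6711 ns
d = vΔt = 0.958c × 2.6711 ns = 2.8721×10^8 m/s × 2.6711×10^-9 s = 0.767 m

d ≈ 0.767 m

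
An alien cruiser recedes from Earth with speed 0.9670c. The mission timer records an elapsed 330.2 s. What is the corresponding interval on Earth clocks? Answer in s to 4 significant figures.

γ = 1/√(1 − 0.9670²) = 3.92501
Time dilation: Δt = γτ₀ = 3.92501 × 330.2 s = 1296 s

Δt ≈ 1296 s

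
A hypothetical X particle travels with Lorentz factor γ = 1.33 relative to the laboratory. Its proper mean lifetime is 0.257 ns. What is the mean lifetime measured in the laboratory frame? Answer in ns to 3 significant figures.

γ = 1.33 (given)
Time dilation: Δt = γτ₀ = 1.33 × 0.257 ns = 0.342 ns

Δt ≈ 0.342 ns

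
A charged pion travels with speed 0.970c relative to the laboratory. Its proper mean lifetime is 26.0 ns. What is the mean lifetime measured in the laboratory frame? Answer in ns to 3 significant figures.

γ = 1/√(1 − 0.970²) = 4.1135
Time dilation: Δt = γτ₀ = 4.1135 × 26.0 ns = 107 ns

Δt ≈ 107 ns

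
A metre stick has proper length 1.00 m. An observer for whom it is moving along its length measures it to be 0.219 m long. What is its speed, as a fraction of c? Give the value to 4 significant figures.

β ≈ 0.9757

γ = L₀/L = 1.00/0.219 = 4.56621
β = √(1 − 1/γ²) = 0.9757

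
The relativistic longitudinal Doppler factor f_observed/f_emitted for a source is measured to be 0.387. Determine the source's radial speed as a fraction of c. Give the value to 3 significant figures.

f_obs/f_src = √((1−β)/(1+β)) = 0.387  ⇒  (1−β)/(1+β) = 0.14977
β = |1 − D²|/(1 + D²) = |1 − 0.14977|/(1 + 0.14977) = 0.739

β ≈ 0.739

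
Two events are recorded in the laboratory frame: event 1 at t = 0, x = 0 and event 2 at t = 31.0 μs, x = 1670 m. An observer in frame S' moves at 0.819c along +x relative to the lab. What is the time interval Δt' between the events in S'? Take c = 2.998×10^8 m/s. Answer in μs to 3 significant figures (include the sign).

Δt' ≈ 46.1 μs

γ = 1/√(1 − 0.819²) = 1.7428
Δt' = γ(Δt − vΔx/c²) = 1.7428 × (31.0 μs − 0.819×1670 m / (2.998×10^8 m/s))
= 1.7428 × (26.438 μs) = 46.1 μs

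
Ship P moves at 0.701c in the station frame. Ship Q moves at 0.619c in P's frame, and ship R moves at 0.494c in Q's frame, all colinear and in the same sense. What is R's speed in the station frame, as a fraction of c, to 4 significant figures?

Compose boost 2: (0.619 + 0.701)/(1 + 0.619×0.701) = 1.320/1.43392 = 0.920554
Compose boost 3: (0.494 + 0.920554)/(1 + 0.494×0.920554) = 1.41455/1.45475 = 0.9724

u ≈ 0.9724c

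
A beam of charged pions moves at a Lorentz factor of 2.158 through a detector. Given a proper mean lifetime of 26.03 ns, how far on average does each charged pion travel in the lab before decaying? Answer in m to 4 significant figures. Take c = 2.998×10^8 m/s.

β = √(1 − 1/γ²) = √(1 − 1/2.158²) = 0.886153
Dilated lifetime: Δt = γτ₀ = 2.158 × 26.03 ns = 56.1727 ns
d = vΔt = 0.886153c × 56.1727 ns = 2.65669×10^8 m/s × 5.61727×10^-8 s = 14.92 m

d ≈ 14.92 m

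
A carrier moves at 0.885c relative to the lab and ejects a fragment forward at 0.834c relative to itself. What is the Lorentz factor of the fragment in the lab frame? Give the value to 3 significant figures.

u_lab = (0.834 + 0.885)/(1 + 0.834×0.885) = 1.719/1.73809 = 0.989017
γ = 1/√(1 − 0.989017²) = 6.77

γ ≈ 6.77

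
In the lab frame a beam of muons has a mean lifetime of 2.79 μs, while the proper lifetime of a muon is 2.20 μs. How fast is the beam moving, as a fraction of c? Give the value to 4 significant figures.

γ = Δt/τ₀ = 2.79/2.20 = 1.26818
β = √(1 − 1/γ²) = √(1 − 1/1.26818²) = 0.6150

β ≈ 0.6150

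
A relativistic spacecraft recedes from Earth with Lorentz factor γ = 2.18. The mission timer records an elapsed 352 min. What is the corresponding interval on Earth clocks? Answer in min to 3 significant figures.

Δt ≈ 767 min

γ = 2.18 (given)
Time dilation: Δt = γτ₀ = 2.18 × 352 min = 767 min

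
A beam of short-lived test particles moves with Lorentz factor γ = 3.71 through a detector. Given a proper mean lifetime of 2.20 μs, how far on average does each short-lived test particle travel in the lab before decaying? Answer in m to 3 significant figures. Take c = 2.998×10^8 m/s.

d ≈ 2360 m

β = √(1 − 1/γ²) = √(1 − 1/3.71²) = 0.96299
Dilated lifetime: Δt = γτ₀ = 3.71 × 2.20 μs = 8.1620 μs
d = vΔt = 0.96299c × 8.1620 μs = 2.8870×10^8 m/s × 8.1620×10^-6 s = 2360 m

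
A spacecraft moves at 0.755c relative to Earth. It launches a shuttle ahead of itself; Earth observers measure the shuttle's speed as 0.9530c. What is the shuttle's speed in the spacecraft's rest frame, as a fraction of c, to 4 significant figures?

Inverse velocity addition: u' = (u − v)/(1 − uv/c²)
= (0.9530 − 0.755)/(1 − 0.9530×0.755) = 0.1980/0.280485 = 0.7059

u' ≈ 0.7059c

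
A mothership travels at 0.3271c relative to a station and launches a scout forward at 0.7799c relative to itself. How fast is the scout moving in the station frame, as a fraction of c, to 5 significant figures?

u ≈ 0.88200c

Compose boost 2: (0.7799 + 0.3271)/(1 + 0.7799×0.3271) = 1.1070/1.255105 = 0.88200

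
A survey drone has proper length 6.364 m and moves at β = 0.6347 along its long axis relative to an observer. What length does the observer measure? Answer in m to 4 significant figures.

L ≈ 4.918 m

γ = 1/√(1 − 0.6347²) = 1.29407
Length contraction: L = L₀/γ = 6.364/1.29407 = 4.918 m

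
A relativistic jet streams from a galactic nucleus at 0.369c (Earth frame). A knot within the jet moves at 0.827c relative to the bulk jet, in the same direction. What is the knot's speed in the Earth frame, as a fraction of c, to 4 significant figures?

u ≈ 0.9164c

Relativistic velocity addition: u = (u' + v)/(1 + u'v/c²)
= (0.827 + 0.369)/(1 + 0.827×0.369) = 1.196/1.30516 = 0.9164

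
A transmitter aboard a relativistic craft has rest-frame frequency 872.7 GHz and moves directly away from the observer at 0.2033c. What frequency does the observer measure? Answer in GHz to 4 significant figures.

f_obs ≈ 710.1 GHz

Relativistic Doppler: f_obs = f_src √((1−β)/(1+β))
= 872.7 × √(0.796700/1.20330) = 872.7 × 0.813693 = 710.1 GHz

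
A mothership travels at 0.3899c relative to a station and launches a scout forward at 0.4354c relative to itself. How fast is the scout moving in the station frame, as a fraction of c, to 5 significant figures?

Compose boost 2: (0.4354 + 0.3899)/(1 + 0.4354×0.3899) = 0.82530/1.169762 = 0.70553

u ≈ 0.70553c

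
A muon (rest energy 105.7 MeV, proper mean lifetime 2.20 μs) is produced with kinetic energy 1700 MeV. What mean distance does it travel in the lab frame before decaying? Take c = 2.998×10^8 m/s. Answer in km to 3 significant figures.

d ≈ 11.2 km

γ = 1 + K/(m₀c²) = 1 + 1700/105.7 = 17.083
β = √(1 − 1/γ²) = 0.99829
Dilated lifetime: γτ₀ = 17.083 × 2.20 μs = 37.583 μs
d = βc·γτ₀ = 0.99829 × (2.998×10^8 m/s) × 3.7583×10^-5 s = 11.2 km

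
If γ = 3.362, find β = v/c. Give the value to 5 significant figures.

β ≈ 0.95474

β = √(1 − 1/γ²) = √(1 − 1/3.362²) = √(0.9115283) = 0.95474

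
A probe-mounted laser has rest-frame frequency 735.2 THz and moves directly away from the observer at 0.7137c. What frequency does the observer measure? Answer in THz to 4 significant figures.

f_obs ≈ 300.5 THz

Relativistic Doppler: f_obs = f_src √((1−β)/(1+β))
= 735.2 × √(0.286300/1.71370) = 735.2 × 0.408736 = 300.5 THz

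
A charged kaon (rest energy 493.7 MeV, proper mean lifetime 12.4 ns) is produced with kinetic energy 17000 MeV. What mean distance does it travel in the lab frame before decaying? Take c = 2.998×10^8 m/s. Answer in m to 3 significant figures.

γ = 1 + K/(m₀c²) = 1 + 17000/493.7 = 35.434
β = √(1 − 1/γ²) = 0.99960
Dilated lifetime: γτ₀ = 35.434 × 12.4 ns = 439.38 ns
d = βc·γτ₀ = 0.99960 × (2.998×10^8 m/s) × 4.3938×10^-7 s = 132 m

d ≈ 132 m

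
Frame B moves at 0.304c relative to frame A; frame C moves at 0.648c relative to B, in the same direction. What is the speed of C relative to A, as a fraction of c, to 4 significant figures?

u ≈ 0.7953c

Compose boost 2: (0.648 + 0.304)/(1 + 0.648×0.304) = 0.9520/1.19699 = 0.7953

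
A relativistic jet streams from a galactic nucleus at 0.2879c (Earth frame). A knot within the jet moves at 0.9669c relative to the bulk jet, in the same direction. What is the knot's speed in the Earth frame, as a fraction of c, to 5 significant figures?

u ≈ 0.98156c

Relativistic velocity addition: u = (u' + v)/(1 + u'v/c²)
= (0.9669 + 0.2879)/(1 + 0.9669×0.2879) = 1.2548/1.278371 = 0.98156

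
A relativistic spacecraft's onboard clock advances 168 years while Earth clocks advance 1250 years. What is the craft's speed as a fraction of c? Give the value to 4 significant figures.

γ = Δt/τ₀ = 1250/168 = 7.44048
β = √(1 − 1/γ²) = √(1 − 1/7.44048²) = 0.9909

β ≈ 0.9909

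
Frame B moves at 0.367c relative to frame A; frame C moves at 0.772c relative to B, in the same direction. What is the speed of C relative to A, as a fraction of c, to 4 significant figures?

Compose boost 2: (0.772 + 0.367)/(1 + 0.772×0.367) = 1.139/1.28332 = 0.8875

u ≈ 0.8875c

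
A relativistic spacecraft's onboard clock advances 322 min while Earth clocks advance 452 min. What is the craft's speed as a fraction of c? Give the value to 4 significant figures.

γ = Δt/τ₀ = 452/322 = 1.40373
β = √(1 − 1/γ²) = √(1 − 1/1.40373²) = 0.7018

β ≈ 0.7018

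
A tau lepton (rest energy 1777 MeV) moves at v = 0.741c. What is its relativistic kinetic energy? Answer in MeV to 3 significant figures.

γ = 1/√(1 − 0.741²) = 1.4892
K = (γ − 1)m₀c² = (1.4892 − 1) × 1777 MeV = 0.48919 × 1777 MeV = 869 MeV

K ≈ 869 MeV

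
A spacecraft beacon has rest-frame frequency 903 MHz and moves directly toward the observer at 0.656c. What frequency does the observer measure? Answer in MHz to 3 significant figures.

Relativistic Doppler: f_obs = f_src √((1+β)/(1−β))
= 903 × √(1.6560/0.34400) = 903 × 2.1941 = 1980 MHz

f_obs ≈ 1980 MHz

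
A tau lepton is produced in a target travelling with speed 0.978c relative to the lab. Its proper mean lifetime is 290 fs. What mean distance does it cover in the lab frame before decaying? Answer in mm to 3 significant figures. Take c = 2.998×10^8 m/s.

γ = 1/√(1 − 0.978²) = 4.7938
Dilated lifetime: Δt = γτ₀ = 4.7938 × 290 fs = 1390.2 fs
d = vΔt = 0.978c × 1390.2 fs = 2.9320×10^8 m/s × 1.3902×10^-12 s = 0.408 mm

d ≈ 0.408 mm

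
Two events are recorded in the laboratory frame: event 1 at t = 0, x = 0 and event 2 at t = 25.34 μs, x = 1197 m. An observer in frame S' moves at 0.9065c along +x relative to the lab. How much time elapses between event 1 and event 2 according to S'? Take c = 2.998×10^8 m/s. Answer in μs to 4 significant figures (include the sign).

Δt' ≈ 51.45 μs

γ = 1/√(1 − 0.9065²) = 2.36851
Δt' = γ(Δt − vΔx/c²) = 2.36851 × (25.34 μs − 0.9065×1197 m / (2.998×10^8 m/s))
= 2.36851 × (21.7207 μs) = 51.45 μs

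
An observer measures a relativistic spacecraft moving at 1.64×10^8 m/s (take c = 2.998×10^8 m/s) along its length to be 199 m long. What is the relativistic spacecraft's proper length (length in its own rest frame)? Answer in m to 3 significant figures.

β = v/c = 1.64×10^8 / 2.998×10^8 = 0.54703
γ = 1/√(1 − 0.54703²) = 1.1946
L₀ = γL = 1.1946 × 199 = 238 m

L₀ ≈ 238 m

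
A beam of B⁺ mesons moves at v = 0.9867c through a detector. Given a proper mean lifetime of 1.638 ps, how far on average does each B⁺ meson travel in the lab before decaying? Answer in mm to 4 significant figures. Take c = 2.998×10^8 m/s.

d ≈ 2.981 mm

γ = 1/√(1 − 0.9867²) = 6.15188
Dilated lifetime: Δt = γτ₀ = 6.15188 × 1.638 ps = 10.0768 ps
d = vΔt = 0.9867c × 10.0768 ps = 2.95813×10^8 m/s × 1.00768×10^-11 s = 2.981 mm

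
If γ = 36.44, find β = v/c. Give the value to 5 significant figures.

β = √(1 − 1/γ²) = √(1 − 1/36.44²) = √(0.9992469) = 0.99962

β ≈ 0.99962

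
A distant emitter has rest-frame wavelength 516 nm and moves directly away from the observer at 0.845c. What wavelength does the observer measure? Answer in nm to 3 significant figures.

λ_obs ≈ 1780 nm

Relativistic Doppler: λ_obs = λ_src √((1+β)/(1−β))
= 516 × √(1.8450/0.15500) = 516 × 3.4501 = 1780 nm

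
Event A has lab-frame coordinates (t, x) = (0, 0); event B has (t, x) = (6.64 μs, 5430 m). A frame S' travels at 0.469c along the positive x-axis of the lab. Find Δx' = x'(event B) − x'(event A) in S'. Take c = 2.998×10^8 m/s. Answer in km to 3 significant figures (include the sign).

Δx' ≈ 5.09 km

γ = 1/√(1 − 0.469²) = 1.1322
Δx' = γ(Δx − vΔt) = 1.1322 × (5430 m − 0.469×(2.998×10^8 m/s)×6.64×10^-6 s)
= 1.1322 × (4496.4 m) = 5.09 km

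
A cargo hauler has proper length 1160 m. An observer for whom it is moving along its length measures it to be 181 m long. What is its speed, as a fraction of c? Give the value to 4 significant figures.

γ = L₀/L = 1160/181 = 6.40884
β = √(1 − 1/γ²) = 0.9878

β ≈ 0.9878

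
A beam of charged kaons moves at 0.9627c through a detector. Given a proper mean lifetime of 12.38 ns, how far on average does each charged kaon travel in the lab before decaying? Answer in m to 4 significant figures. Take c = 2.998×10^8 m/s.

γ = 1/√(1 − 0.9627²) = 3.69589
Dilated lifetime: Δt = γτ₀ = 3.69589 × 12.38 ns = 45.7551 ns
d = vΔt = 0.9627c × 45.7551 ns = 2.88617×10^8 m/s × 4.57551×10^-8 s = 13.21 m

d ≈ 13.21 m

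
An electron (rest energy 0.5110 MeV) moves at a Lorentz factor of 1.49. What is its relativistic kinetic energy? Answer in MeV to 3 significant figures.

K ≈ 0.250 MeV

γ = 1.49 (given)
K = (γ − 1)m₀c² = (1.49 − 1) × 0.5110 MeV = 0.49000 × 0.5110 MeV = 0.250 MeV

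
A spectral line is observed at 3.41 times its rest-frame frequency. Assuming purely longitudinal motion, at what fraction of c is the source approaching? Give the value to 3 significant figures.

β ≈ 0.842

f_obs/f_src = √((1+β)/(1−β)) = 3.41  ⇒  (1+β)/(1−β) = 11.628
β = |1 − D²|/(1 + D²) = |1 − 11.628|/(1 + 11.628) = 0.842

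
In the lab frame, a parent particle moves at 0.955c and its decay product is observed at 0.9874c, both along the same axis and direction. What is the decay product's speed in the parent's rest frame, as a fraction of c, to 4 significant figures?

Inverse velocity addition: u' = (u − v)/(1 − uv/c²)
= (0.9874 − 0.955)/(1 − 0.9874×0.955) = 0.03240/0.0570330 = 0.5681

u' ≈ 0.5681c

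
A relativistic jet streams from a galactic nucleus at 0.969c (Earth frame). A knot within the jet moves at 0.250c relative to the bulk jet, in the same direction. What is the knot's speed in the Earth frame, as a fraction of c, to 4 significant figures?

u ≈ 0.9813c

Relativistic velocity addition: u = (u' + v)/(1 + u'v/c²)
= (0.250 + 0.969)/(1 + 0.250×0.969) = 1.219/1.24225 = 0.9813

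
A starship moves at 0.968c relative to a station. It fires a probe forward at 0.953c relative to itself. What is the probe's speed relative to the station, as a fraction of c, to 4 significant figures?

Relativistic velocity addition: u = (u' + v)/(1 + u'v/c²)
= (0.953 + 0.968)/(1 + 0.953×0.968) = 1.921/1.92250 = 0.9992

u ≈ 0.9992c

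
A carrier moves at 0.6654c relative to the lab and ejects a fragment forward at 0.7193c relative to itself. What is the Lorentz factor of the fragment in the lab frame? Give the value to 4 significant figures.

u_lab = (0.7193 + 0.6654)/(1 + 0.7193×0.6654) = 1.3847/1.478622 = 0.9364799
γ = 1/√(1 − 0.9364799²) = 2.851

γ ≈ 2.851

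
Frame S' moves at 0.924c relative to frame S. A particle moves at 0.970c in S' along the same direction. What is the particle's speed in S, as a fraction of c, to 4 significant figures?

u ≈ 0.9988c

Relativistic velocity addition: u = (u' + v)/(1 + u'v/c²)
= (0.970 + 0.924)/(1 + 0.970×0.924) = 1.894/1.89628 = 0.9988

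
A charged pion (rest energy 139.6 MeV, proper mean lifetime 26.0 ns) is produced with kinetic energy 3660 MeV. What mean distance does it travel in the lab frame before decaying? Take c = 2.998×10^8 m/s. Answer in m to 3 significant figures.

γ = 1 + K/(m₀c²) = 1 + 3660/139.6 = 27.218
β = √(1 − 1/γ²) = 0.99932
Dilated lifetime: γτ₀ = 27.218 × 26.0 ns = 707.66 ns
d = βc·γτ₀ = 0.99932 × (2.998×10^8 m/s) × 7.0766×10^-7 s = 212 m

d ≈ 212 m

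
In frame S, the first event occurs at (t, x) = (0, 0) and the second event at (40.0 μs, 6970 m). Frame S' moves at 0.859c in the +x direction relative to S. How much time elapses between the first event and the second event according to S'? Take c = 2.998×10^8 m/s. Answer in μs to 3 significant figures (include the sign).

Δt' ≈ 39.1 μs

γ = 1/√(1 − 0.859²) = 1.9532
Δt' = γ(Δt − vΔx/c²) = 1.9532 × (40.0 μs − 0.859×6970 m / (2.998×10^8 m/s))
= 1.9532 × (20.029 μs) = 39.1 μs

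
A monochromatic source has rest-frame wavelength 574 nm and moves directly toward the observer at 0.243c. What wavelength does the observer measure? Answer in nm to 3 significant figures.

λ_obs ≈ 448 nm

Relativistic Doppler: λ_obs = λ_src √((1−β)/(1+β))
= 574 × √(0.75700/1.2430) = 574 × 0.78039 = 448 nm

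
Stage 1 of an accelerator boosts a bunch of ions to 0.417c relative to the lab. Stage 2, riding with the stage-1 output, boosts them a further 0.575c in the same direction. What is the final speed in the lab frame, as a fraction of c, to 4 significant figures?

u ≈ 0.8001c

Compose boost 2: (0.575 + 0.417)/(1 + 0.575×0.417) = 0.9920/1.23977 = 0.8001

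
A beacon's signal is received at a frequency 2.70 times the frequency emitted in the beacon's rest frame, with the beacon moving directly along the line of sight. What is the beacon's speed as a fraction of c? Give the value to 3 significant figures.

f_obs/f_src = √((1+β)/(1−β)) = 2.70  ⇒  (1+β)/(1−β) = 7.2900
β = |1 − D²|/(1 + D²) = |1 − 7.2900|/(1 + 7.2900) = 0.759

β ≈ 0.759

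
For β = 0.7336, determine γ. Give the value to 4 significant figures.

γ ≈ 1.471

γ = 1/√(1 − β²) = 1/√(1 − 0.7336²) = 1/√(0.461831) = 1.471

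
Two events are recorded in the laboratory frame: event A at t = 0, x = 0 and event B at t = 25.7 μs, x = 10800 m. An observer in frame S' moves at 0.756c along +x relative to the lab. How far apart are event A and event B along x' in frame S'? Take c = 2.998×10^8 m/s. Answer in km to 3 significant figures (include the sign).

γ = 1/√(1 − 0.756²) = 1.5277
Δx' = γ(Δx − vΔt) = 1.5277 × (10800 m − 0.756×(2.998×10^8 m/s)×25.7×10^-6 s)
= 1.5277 × (4975.1 m) = 7.60 km

Δx' ≈ 7.60 km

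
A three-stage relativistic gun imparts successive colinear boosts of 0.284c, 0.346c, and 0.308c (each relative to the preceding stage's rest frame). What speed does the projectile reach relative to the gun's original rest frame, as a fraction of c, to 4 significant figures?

Compose boost 2: (0.346 + 0.284)/(1 + 0.346×0.284) = 0.6300/1.09826 = 0.573633
Compose boost 3: (0.308 + 0.573633)/(1 + 0.308×0.573633) = 0.881633/1.17668 = 0.7493

u ≈ 0.7493c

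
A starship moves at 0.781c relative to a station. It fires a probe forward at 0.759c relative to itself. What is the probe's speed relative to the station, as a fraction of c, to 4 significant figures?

u ≈ 0.9669c

Relativistic velocity addition: u = (u' + v)/(1 + u'v/c²)
= (0.759 + 0.781)/(1 + 0.759×0.781) = 1.540/1.59278 = 0.9669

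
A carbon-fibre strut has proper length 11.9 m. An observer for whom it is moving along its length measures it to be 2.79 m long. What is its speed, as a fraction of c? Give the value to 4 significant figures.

γ = L₀/L = 11.9/2.79 = 4.26523
β = √(1 − 1/γ²) = 0.9721

β ≈ 0.9721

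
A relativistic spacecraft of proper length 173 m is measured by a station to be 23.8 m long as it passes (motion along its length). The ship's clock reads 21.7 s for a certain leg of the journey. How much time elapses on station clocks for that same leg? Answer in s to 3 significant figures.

Length contraction ⇒ γ = L₀/L = 173/23.8 = 7.2689
Time dilation: Δt = γτ₀ = 7.2689 × 21.7 s = 158 s

Δt ≈ 158 s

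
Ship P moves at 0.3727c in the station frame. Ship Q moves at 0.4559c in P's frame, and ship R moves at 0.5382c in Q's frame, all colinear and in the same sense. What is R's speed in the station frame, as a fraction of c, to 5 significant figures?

u ≈ 0.90246c

Compose boost 2: (0.4559 + 0.3727)/(1 + 0.4559×0.3727) = 0.82860/1.169914 = 0.7082572
Compose boost 3: (0.5382 + 0.7082572)/(1 + 0.5382×0.7082572) = 1.246457/1.381184 = 0.90246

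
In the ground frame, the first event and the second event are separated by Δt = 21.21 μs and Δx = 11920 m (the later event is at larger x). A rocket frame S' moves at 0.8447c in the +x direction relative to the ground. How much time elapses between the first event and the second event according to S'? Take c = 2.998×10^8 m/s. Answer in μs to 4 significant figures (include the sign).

γ = 1/√(1 − 0.8447²) = 1.86832
Δt' = γ(Δt − vΔx/c²) = 1.86832 × (21.21 μs − 0.8447×11920 m / (2.998×10^8 m/s))
= 1.86832 × (-12.3751 μs) = -23.12 μs

Δt' ≈ -23.12 μs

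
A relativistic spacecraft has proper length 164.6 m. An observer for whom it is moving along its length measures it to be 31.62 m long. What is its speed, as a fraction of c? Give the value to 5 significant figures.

γ = L₀/L = 164.6/31.62 = 5.205566
β = √(1 − 1/γ²) = 0.98137

β ≈ 0.98137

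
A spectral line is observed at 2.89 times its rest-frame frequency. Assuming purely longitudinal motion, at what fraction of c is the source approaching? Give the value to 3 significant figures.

β ≈ 0.786

f_obs/f_src = √((1+β)/(1−β)) = 2.89  ⇒  (1+β)/(1−β) = 8.3521
β = |1 − D²|/(1 + D²) = |1 − 8.3521|/(1 + 8.3521) = 0.786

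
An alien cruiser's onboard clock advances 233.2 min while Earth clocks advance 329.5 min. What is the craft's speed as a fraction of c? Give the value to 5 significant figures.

β ≈ 0.70647

γ = Δt/τ₀ = 329.5/233.2 = 1.412950
β = √(1 − 1/γ²) = √(1 − 1/1.412950²) = 0.70647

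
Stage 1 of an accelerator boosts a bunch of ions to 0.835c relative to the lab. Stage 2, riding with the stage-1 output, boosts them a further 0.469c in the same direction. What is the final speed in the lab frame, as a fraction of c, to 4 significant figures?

Compose boost 2: (0.469 + 0.835)/(1 + 0.469×0.835) = 1.304/1.39161 = 0.9370

u ≈ 0.9370c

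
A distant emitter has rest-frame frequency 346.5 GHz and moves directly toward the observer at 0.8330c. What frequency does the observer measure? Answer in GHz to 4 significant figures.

Relativistic Doppler: f_obs = f_src √((1+β)/(1−β))
= 346.5 × √(1.83300/0.167000) = 346.5 × 3.31301 = 1148 GHz

f_obs ≈ 1148 GHz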